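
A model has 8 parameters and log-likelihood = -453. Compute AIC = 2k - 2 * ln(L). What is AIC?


Compute:
2k = 2*8 = 16.
-2*loglik = -2*(-453) = 906.
AIC = 16 + 906 = 922.

922


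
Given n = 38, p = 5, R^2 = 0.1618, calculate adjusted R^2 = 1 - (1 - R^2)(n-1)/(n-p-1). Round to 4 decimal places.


Using the formula:
(1 - 0.1618) = 0.8382.
Multiply by 37/32: 0.8382 * 37 = 31.0134, then 31.0134 / 32 = 0.9692.
Adj R^2 = 1 - 0.9692 = 0.0308.

0.0308


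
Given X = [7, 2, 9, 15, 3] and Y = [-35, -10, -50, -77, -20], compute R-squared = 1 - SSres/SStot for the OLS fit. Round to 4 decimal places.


After computing the OLS fit (b0=-2.1618, b1=-5.0331):
SSres = 25.0809, SStot = 2781.2000.
R^2 = 1 - 25.0809/2781.2000 = 0.9910.

0.9910


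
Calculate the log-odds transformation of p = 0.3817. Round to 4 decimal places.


The odds are p/(1-p) = 0.3817 / 0.6183 = 0.6173.
logit(p) = ln(0.6173) = -0.4823.

-0.4823


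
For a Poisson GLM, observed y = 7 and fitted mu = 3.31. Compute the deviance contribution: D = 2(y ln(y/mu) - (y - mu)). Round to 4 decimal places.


Compute y*ln(y/mu) = 7*ln(7/3.31) = 7*0.748962 = 5.242734.
y - mu = 3.69.
D = 2*(5.242734 - (3.69)) = 3.105468, which rounds to 3.1055.

3.1055


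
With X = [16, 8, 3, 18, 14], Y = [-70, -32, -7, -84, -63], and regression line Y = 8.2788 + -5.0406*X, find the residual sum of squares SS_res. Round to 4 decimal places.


Predicted values from Y = 8.2788 + -5.0406*X.
Residuals: [2.3708, 0.0460, -0.1570, -1.5480, -0.7104].
SSres = 8.5484.

8.5484


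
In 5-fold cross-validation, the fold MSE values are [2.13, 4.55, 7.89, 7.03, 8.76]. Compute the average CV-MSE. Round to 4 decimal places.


Total MSE across folds = 30.3600.
CV-MSE = 30.3600/5 = 6.0720.

6.0720


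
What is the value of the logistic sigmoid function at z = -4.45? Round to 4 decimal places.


First, exp(4.4500) = 85.6269.
Then sigma(z) = 1/(1 + 85.6269) = 0.0115.

0.0115


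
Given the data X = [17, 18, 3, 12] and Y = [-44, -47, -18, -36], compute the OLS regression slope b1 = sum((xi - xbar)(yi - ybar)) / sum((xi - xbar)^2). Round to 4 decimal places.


Calculate xbar = 12.5000, ybar = -36.2500.
S_xx = 141.0000, S_xy = -267.5000.
Using b1 = S_xy / S_xx = -267.5000 / 141.0000, we get b1 = -1.8972.

-1.8972


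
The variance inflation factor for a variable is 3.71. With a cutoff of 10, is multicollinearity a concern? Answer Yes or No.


The threshold is 10.
VIF = 3.71 is < 10.
Multicollinearity indication: No.

No


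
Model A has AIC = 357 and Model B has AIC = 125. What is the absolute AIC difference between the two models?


Compute |357 - 125| = 232.
Model B has the smaller AIC.

232


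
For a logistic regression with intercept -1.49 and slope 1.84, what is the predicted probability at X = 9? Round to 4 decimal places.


Compute z = -1.49 + (1.84)(9) = 15.0700.
exp(-z) = 0.0000.
P = 1/(1 + 0.0000) = 1.0000.

1.0000


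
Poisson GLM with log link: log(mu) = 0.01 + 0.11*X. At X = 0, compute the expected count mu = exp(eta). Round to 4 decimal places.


Linear predictor: eta = 0.01 + (0.11)(0) = 0.0100.
Expected count: mu = exp(0.0100) = 1.0101.

1.0101


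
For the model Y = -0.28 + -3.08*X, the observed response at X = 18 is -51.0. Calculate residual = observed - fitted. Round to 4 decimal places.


Compute yhat = -0.28 + (-3.08)(18) = -55.7200.
Residual = actual - predicted = -51.0 - -55.7200 = 4.7200.

4.7200


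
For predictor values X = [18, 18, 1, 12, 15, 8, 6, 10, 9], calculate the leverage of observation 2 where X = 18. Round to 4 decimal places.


Mean of X: xbar = 10.7778.
SXX = 253.5556.
For X = 18: h = 1/9 + (18 - 10.7778)^2/253.5556 = 0.3168.

0.3168


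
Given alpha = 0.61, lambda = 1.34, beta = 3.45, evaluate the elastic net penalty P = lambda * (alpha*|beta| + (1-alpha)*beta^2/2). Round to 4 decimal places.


alpha * |beta| = 0.61 * 3.45 = 2.1045.
(1-alpha) * beta^2/2 = 0.39 * 11.9025/2 = 2.3210.
Total = 1.34 * (2.1045 + 2.3210) = 5.9302.

5.9302


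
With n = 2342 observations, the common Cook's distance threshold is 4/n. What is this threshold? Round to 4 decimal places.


The threshold is 4/n.
4/2342 = 0.0017.

0.0017


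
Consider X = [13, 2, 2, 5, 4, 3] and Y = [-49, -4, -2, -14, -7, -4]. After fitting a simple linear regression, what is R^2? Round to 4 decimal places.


After computing the OLS fit (b0=7.3916, b1=-4.2879):
SSres = 18.8023, SStot = 1615.3333.
R^2 = 1 - 18.8023/1615.3333 = 0.9884.

0.9884


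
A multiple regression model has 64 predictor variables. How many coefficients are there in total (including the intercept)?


Each predictor gets one coefficient, plus one intercept.
Total parameters = 64 + 1 = 65.

65


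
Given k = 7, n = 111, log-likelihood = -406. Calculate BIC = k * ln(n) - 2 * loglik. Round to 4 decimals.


Compute k*ln(n) = 7*ln(111) = 7*4.709530 = 32.966710.
Then -2*loglik = 812.
BIC = 32.966710 + 812 = 844.966710, which rounds to 844.9667.

844.9667


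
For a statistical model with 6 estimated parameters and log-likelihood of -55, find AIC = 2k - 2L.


Compute:
2k = 2*6 = 12.
-2*loglik = -2*(-55) = 110.
AIC = 12 + 110 = 122.

122


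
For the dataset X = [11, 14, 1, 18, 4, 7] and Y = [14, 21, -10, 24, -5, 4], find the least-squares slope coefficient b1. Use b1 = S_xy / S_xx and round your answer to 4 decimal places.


The sample means are xbar = 9.1667 and ybar = 8.0000.
Compute S_xx = 202.8333 and S_xy = 438.0000.
Slope b1 = S_xy / S_xx = 438.0000 / 202.8333 = 2.1594.

2.1594


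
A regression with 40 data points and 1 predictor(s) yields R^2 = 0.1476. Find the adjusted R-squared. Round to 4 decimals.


Using the formula:
(1 - 0.1476) = 0.8524.
Multiply by 39/38: 0.8524 * 39 = 33.2436, then 33.2436 / 38 = 0.8748.
Adj R^2 = 1 - 0.8748 = 0.1252.

0.1252


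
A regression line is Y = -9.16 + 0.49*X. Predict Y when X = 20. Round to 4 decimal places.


Predicted value:
Y = -9.16 + (0.49)(20) = -9.16 + 9.8000 = 0.6400.

0.6400


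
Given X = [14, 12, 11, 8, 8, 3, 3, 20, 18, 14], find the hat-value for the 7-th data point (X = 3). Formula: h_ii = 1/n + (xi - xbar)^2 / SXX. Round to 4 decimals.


Mean of X: xbar = 11.1000.
SXX = 294.9000.
For X = 3: h = 1/10 + (3 - 11.1000)^2/294.9000 = 0.3225.

0.3225


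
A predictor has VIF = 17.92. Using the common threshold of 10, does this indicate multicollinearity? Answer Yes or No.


The threshold is 10.
VIF = 17.92 is >= 10.
Multicollinearity indication: Yes.

Yes


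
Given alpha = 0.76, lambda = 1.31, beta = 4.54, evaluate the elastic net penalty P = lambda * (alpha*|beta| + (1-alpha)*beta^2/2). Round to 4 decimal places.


L1 component = 0.76 * |4.54| = 3.4504.
L2 component = 0.24 * 4.54^2 / 2 = 2.4734.
Penalty = 1.31 * (3.4504 + 2.4734) = 1.31 * 5.9238 = 7.7602.

7.7602


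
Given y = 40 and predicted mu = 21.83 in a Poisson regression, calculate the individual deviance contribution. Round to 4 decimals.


y/mu = 40/21.83 = 1.832341 (approx.), and ln(40/21.83) = 0.605594.
y * ln(y/mu) = 40 * 0.605594 = 24.223760.
y - mu = 18.17.
D = 2 * (24.223760 - 18.17) = 12.107520, which rounds to 12.1075.

12.1075


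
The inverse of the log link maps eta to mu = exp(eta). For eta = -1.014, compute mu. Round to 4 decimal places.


The inverse log link gives:
mu = exp(-1.014) = 0.3628.

0.3628


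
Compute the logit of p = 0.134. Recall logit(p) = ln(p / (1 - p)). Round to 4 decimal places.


The odds are p/(1-p) = 0.134 / 0.866 = 0.1547.
logit(p) = ln(0.1547) = -1.8660.

-1.8660


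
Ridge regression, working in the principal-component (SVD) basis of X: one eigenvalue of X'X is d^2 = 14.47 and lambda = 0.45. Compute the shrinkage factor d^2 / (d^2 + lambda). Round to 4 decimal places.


Denominator = d^2 + lambda = 14.47 + 0.45 = 14.9200.
Shrinkage = 14.47 / 14.9200 = 0.9698.

0.9698


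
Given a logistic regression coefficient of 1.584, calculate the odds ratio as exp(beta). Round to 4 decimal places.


Odds ratio = exp(beta) = exp(1.584).
= 4.8744.

4.8744


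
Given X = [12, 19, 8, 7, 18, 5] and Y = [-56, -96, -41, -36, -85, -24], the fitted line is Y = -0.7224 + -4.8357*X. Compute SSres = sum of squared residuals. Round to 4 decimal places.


Predicted values from Y = -0.7224 + -4.8357*X.
Residuals: [2.7508, -3.3993, -1.5920, -1.4277, 2.7650, 0.9009].
SSres = 32.1518.

32.1518


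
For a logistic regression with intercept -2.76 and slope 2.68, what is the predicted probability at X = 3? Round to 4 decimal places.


Compute z = -2.76 + (2.68)(3) = 5.2800.
exp(-z) = 0.0051.
P = 1/(1 + 0.0051) = 0.9949.

0.9949


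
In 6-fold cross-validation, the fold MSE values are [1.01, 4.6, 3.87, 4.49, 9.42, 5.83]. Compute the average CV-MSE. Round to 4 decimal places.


Total MSE across folds = 29.2200.
CV-MSE = 29.2200/6 = 4.8700.

4.8700


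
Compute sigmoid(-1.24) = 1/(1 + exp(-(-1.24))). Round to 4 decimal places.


First, exp(1.2400) = 3.4556.
Then sigma(z) = 1/(1 + 3.4556) = 0.2244.

0.2244


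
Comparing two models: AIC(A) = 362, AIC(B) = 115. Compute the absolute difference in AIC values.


|AIC_A - AIC_B| = |362 - 115| = 247.
Model B is preferred (lower AIC).

247


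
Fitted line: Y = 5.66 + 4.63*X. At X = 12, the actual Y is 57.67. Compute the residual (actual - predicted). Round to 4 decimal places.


Predicted = 5.66 + 4.63 * 12 = 61.2200.
Residual = 57.67 - 61.2200 = -3.5500.

-3.5500


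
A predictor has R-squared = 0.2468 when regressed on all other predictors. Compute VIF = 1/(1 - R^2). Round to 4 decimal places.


Denominator: 1 - 0.2468 = 0.7532.
VIF = 1 / 0.7532 = 1.3277.

1.3277


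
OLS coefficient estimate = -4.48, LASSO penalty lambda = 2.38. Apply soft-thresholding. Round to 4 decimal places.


Absolute value: |-4.48| = 4.48.
Compare to lambda = 2.38.
Since |beta| > lambda, coefficient = sign(beta)*(|beta| - lambda) = -2.1000.

-2.1000


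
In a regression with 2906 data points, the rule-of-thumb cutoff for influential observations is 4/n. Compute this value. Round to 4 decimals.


The threshold is 4/n.
4/2906 = 0.0014.

0.0014


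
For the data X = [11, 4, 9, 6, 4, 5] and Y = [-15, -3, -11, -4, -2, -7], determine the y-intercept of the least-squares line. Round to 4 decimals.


The slope is b1 = -1.6867.
Sample means are xbar = 6.5000 and ybar = -7.0000.
Intercept: b0 = -7.0000 - (-1.6867)(6.5000) = 3.9639.

3.9639


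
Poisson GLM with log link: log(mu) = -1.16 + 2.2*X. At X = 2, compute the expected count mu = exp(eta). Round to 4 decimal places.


Compute eta = -1.16 + 2.2 * 2 = 3.2400.
Apply inverse link: mu = e^3.2400 = 25.5337.

25.5337


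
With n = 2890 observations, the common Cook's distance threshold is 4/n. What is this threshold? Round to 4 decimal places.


Cook's distance cutoff = 4/n = 4/2890.
= 0.0014.

0.0014


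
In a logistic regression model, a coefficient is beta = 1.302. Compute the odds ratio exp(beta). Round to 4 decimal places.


exp(1.302) = 3.6766.
So the odds ratio is 3.6766.

3.6766


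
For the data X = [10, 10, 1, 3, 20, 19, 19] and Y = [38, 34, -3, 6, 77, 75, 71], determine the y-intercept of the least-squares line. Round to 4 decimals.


First find the slope: b1 = 4.1950.
Means: xbar = 11.7143, ybar = 42.5714.
b0 = ybar - b1 * xbar = 42.5714 - 4.1950 * 11.7143 = -6.5700.

-6.5700


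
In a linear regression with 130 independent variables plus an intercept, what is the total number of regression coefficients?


Each predictor gets one coefficient, plus one intercept.
Total parameters = 130 + 1 = 131.

131


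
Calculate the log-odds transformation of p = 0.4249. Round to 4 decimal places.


The odds are p/(1-p) = 0.4249 / 0.5751 = 0.7388.
logit(p) = ln(0.7388) = -0.3027.

-0.3027


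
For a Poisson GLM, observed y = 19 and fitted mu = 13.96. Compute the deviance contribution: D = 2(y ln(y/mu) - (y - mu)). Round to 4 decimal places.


y/mu = 19/13.96 = 1.361032 (approx.), and ln(19/13.96) = 0.308243.
y * ln(y/mu) = 19 * 0.308243 = 5.856617.
y - mu = 5.04.
D = 2 * (5.856617 - 5.04) = 1.633234, which rounds to 1.6332.

1.6332


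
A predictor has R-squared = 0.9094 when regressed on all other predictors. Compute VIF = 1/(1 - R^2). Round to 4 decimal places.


VIF = 1 / (1 - 0.9094).
= 1 / 0.0906 = 11.0375.

11.0375


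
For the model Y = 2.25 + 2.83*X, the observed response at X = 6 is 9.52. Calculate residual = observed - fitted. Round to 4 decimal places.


Predicted = 2.25 + 2.83 * 6 = 19.2300.
Residual = 9.52 - 19.2300 = -9.7100.

-9.7100


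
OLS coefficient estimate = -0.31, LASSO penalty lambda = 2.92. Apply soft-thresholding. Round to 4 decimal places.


Absolute value: |-0.31| = 0.31.
Compare to lambda = 2.92.
Since |beta| <= lambda, the coefficient is set to 0.

0.0000


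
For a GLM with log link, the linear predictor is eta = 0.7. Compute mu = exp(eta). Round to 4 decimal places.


mu = exp(eta) = exp(0.7).
= 2.0138.

2.0138


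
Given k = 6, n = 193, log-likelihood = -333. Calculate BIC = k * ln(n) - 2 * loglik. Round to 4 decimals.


Compute k*ln(n) = 6*ln(193) = 6*5.262690 = 31.576140.
Then -2*loglik = 666.
BIC = 31.576140 + 666 = 697.576140, which rounds to 697.5761.

697.5761


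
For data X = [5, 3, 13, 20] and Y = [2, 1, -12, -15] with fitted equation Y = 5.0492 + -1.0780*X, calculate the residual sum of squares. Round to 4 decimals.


For each point, residual = actual - predicted.
Residuals: [2.3408, -0.8152, -3.0352, 1.5108].
Sum of squared residuals = 17.6389.

17.6389


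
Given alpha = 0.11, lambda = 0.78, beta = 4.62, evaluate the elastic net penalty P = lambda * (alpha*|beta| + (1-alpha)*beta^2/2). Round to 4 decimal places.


L1 component = 0.11 * |4.62| = 0.5082.
L2 component = 0.89 * 4.62^2 / 2 = 9.4983.
Penalty = 0.78 * (0.5082 + 9.4983) = 0.78 * 10.0065 = 7.8050.

7.8050


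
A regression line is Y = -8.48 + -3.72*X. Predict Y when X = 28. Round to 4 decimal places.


Plug X = 28 into Y = -8.48 + -3.72*X:
Y = -8.48 + -104.1600 = -112.6400.

-112.6400


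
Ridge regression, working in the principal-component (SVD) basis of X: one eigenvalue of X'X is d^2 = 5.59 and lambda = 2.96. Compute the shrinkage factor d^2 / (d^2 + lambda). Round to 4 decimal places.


Compute the denominator: 5.59 + 2.96 = 8.5500.
Shrinkage factor = 5.59 / 8.5500 = 0.6538.

0.6538


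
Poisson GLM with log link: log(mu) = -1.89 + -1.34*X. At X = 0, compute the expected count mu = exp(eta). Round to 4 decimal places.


Linear predictor: eta = -1.89 + (-1.34)(0) = -1.8900.
Expected count: mu = exp(-1.8900) = 0.1511.

0.1511


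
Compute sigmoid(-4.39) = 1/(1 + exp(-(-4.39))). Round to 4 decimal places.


exp(4.3900) = 80.6404.
1 + exp(-z) = 81.6404.
sigmoid = 1/81.6404 = 0.0122.

0.0122


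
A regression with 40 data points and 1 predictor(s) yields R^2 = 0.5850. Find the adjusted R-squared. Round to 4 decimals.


Using the formula:
(1 - 0.5850) = 0.4150.
Multiply by 39/38: 0.4150 * 39 = 16.1850, then 16.1850 / 38 = 0.4259.
Adj R^2 = 1 - 0.4259 = 0.5741.

0.5741


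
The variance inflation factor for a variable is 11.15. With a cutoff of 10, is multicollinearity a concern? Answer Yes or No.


The threshold is 10.
VIF = 11.15 is >= 10.
Multicollinearity indication: Yes.

Yes


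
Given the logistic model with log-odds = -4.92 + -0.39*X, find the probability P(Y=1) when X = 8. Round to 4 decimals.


Compute z = -4.92 + (-0.39)(8) = -8.0400.
exp(-z) = 3102.6132.
P = 1/(1 + 3102.6132) = 0.0003.

0.0003


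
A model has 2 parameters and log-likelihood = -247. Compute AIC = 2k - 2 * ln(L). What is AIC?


AIC = 2*2 - 2*(-247).
= 4 + 494 = 498.

498


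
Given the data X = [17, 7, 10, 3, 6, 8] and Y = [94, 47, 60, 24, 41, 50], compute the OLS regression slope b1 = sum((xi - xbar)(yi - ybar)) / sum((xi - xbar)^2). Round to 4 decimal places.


The sample means are xbar = 8.5000 and ybar = 52.6667.
Compute S_xx = 113.5000 and S_xy = 559.0000.
Slope b1 = S_xy / S_xx = 559.0000 / 113.5000 = 4.9251.

4.9251


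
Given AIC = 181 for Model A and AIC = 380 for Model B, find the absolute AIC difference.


|AIC_A - AIC_B| = |181 - 380| = 199.
Model A is preferred (lower AIC).

199


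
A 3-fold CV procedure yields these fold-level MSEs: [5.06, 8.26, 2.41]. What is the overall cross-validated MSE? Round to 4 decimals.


Total MSE across folds = 15.7300.
CV-MSE = 15.7300/3 = 5.2433.

5.2433


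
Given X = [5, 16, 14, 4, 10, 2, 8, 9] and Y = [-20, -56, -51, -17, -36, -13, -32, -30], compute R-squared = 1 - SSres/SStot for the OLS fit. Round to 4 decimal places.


The fitted line is Y = -4.7942 + -3.1860*X.
SSres = 22.2027, SStot = 1686.8750.
R^2 = 1 - SSres/SStot = 0.9868.

0.9868


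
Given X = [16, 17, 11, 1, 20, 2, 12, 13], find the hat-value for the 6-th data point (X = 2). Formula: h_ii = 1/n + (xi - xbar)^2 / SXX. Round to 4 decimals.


Compute xbar = 11.5000 with n = 8 observations.
SXX = 326.0000.
Leverage = 1/8 + (2 - 11.5000)^2/326.0000 = 0.4018.

0.4018


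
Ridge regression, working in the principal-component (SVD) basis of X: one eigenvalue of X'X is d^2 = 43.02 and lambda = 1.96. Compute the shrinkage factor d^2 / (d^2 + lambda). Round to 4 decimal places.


Denominator = d^2 + lambda = 43.02 + 1.96 = 44.9800.
Shrinkage = 43.02 / 44.9800 = 0.9564.

0.9564


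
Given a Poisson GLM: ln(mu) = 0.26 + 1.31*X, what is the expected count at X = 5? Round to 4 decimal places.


eta = 0.26 + 1.31 * 5 = 6.8100.
mu = exp(6.8100) = 906.8708.

906.8708


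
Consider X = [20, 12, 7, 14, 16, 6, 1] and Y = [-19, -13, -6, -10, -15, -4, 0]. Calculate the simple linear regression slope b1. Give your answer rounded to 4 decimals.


Calculate xbar = 10.8571, ybar = -9.5714.
S_xx = 256.8571, S_xy = -254.5714.
Using b1 = S_xy / S_xx = -254.5714 / 256.8571, we get b1 = -0.9911.

-0.9911


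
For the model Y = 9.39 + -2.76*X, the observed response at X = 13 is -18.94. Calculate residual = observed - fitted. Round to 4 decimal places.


Predicted = 9.39 + -2.76 * 13 = -26.4900.
Residual = -18.94 - -26.4900 = 7.5500.

7.5500


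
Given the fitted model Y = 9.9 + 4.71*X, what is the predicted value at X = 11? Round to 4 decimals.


Predicted value:
Y = 9.9 + (4.71)(11) = 9.9 + 51.8100 = 61.7100.

61.7100


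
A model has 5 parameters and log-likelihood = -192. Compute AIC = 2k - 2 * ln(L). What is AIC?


AIC = 2*5 - 2*(-192).
= 10 + 384 = 394.

394


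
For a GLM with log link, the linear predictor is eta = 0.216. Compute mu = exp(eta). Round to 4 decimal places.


mu = exp(eta) = exp(0.216).
= 1.2411.

1.2411


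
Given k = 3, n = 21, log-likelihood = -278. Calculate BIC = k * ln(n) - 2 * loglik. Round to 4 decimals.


k * ln(n) = 3 * ln(21) = 3 * 3.044522 = 9.133566.
-2 * loglik = -2 * (-278) = 556.
BIC = 9.133566 + 556 = 565.133566, which rounds to 565.1336.

565.1336


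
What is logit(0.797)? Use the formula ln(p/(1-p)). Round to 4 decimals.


1 - p = 0.203.
p/(1-p) = 3.9261.
logit = ln(3.9261) = 1.3676.

1.3676


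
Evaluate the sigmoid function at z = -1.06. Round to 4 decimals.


Compute exp(1.0600) = 2.8864.
Sigmoid = 1 / (1 + 2.8864) = 1 / 3.8864 = 0.2573.

0.2573


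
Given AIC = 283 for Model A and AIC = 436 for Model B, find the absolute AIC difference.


Compute |283 - 436| = 153.
Model A has the smaller AIC.

153


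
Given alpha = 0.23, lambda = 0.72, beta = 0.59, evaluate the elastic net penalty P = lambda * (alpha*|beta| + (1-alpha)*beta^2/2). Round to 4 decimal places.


alpha * |beta| = 0.23 * 0.59 = 0.1357.
(1-alpha) * beta^2/2 = 0.77 * 0.3481/2 = 0.1340.
Total = 0.72 * (0.1357 + 0.1340) = 0.1942.

0.1942


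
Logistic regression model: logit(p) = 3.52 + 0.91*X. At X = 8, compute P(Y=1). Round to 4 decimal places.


Linear predictor: z = 3.52 + 0.91 * 8 = 10.8000.
P = 1/(1 + exp(-10.8000)) = 1/(1 + 0.0000) = 1.0000.

1.0000


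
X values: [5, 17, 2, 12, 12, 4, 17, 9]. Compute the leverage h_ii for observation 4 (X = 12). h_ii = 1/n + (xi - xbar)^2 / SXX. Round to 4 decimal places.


Compute xbar = 9.7500 with n = 8 observations.
SXX = 231.5000.
Leverage = 1/8 + (12 - 9.7500)^2/231.5000 = 0.1469.

0.1469


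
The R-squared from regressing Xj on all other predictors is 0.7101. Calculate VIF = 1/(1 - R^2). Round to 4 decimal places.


VIF = 1 / (1 - 0.7101).
= 1 / 0.2899 = 3.4495.

3.4495


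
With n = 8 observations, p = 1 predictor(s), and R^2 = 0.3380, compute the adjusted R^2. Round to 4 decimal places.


Plug in: Adj R^2 = 1 - (1 - 0.3380) * 7/6.
= 1 - 0.6620 * 7/6
= 1 - 4.6340 / 6
= 1 - 0.7723 = 0.2277.

0.2277


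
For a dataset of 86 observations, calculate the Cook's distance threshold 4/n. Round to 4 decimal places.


Cook's distance cutoff = 4/n = 4/86.
= 0.0465.

0.0465


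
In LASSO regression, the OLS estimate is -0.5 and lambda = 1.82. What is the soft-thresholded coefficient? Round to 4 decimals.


Check: |-0.5| = 0.5 vs lambda = 1.82.
Since |beta| <= lambda, the coefficient is set to 0.
Soft-thresholded coefficient = 0.0000.

0.0000


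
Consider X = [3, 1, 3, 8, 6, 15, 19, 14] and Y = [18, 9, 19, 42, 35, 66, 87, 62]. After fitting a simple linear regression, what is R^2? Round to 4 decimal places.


The fitted line is Y = 6.6714 + 4.1251*X.
SSres = 38.7168, SStot = 5243.5000.
R^2 = 1 - SSres/SStot = 0.9926.

0.9926


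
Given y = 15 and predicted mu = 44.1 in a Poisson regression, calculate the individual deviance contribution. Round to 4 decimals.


y/mu = 15/44.1 = 0.340136 (approx.), and ln(15/44.1) = -1.078410.
y * ln(y/mu) = 15 * -1.078410 = -16.176150.
y - mu = -29.1.
D = 2 * (-16.176150 - -29.1) = 25.847700, which rounds to 25.8477.

25.8477


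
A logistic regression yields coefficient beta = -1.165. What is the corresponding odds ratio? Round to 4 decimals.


exp(-1.165) = 0.3119.
So the odds ratio is 0.3119.

0.3119


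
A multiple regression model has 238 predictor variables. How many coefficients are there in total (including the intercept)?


Each predictor gets one coefficient, plus one intercept.
Total parameters = 238 + 1 = 239.

239


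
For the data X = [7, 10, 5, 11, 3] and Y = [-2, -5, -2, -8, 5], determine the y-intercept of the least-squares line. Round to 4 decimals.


Compute b1 = -1.3527 from the OLS formula.
With xbar = 7.2000 and ybar = -2.4000, the intercept is:
b0 = -2.4000 - -1.3527 * 7.2000 = 7.3393.

7.3393


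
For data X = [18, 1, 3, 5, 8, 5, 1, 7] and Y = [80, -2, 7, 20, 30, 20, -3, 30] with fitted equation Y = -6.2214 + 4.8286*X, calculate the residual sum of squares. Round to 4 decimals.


Predicted values from Y = -6.2214 + 4.8286*X.
Residuals: [-0.6934, -0.6072, -1.2644, 2.0784, -2.4074, 2.0784, -1.6072, 2.4212].
SSres = 25.3286.

25.3286


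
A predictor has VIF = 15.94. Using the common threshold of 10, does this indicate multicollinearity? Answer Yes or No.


Check: VIF = 15.94 vs threshold = 10.
Since 15.94 >= 10, the answer is Yes.

Yes


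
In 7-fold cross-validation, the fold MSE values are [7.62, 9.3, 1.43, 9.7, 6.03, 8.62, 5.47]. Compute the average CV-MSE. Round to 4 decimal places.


Sum of fold MSEs = 48.1700.
Average = 48.1700 / 7 = 6.8814.

6.8814


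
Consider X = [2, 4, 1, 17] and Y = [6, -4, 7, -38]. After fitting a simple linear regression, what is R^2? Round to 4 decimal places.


After computing the OLS fit (b0=9.7018, b1=-2.8253):
SSres = 9.6837, SStot = 1334.7500.
R^2 = 1 - 9.6837/1334.7500 = 0.9927.

0.9927


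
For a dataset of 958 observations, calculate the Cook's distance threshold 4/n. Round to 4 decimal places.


The threshold is 4/n.
4/958 = 0.0042.

0.0042


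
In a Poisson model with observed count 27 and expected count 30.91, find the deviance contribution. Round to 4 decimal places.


Compute y*ln(y/mu) = 27*ln(27/30.91) = 27*-0.135243 = -3.651561.
y - mu = -3.91.
D = 2*(-3.651561 - (-3.91)) = 0.516878, which rounds to 0.5169.

0.5169


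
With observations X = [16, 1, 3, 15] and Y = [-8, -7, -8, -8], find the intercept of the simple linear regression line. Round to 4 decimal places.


Compute b1 = -0.0419 from the OLS formula.
With xbar = 8.7500 and ybar = -7.7500, the intercept is:
b0 = -7.7500 - -0.0419 * 8.7500 = -7.3829.

-7.3829


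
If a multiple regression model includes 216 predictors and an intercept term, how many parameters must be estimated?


Including the intercept, the model has 216 predictor coefficients + 1 intercept.
Total = 217.

217


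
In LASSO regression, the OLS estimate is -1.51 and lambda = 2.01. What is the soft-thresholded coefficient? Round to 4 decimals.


Absolute value: |-1.51| = 1.51.
Compare to lambda = 2.01.
Since |beta| <= lambda, the coefficient is set to 0.

0.0000


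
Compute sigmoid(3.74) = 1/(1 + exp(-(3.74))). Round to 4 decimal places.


exp(-3.7400) = 0.0238.
1 + exp(-z) = 1.0238.
sigmoid = 1/1.0238 = 0.9768.

0.9768


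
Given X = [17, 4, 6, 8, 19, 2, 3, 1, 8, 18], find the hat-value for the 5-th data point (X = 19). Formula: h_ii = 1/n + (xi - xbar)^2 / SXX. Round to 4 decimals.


n = 10, xbar = 8.6000.
SXX = sum((xi - xbar)^2) = 428.4000.
h = 1/10 + (19 - 8.6000)^2 / 428.4000 = 0.3525.

0.3525


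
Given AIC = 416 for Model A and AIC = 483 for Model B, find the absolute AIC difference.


|AIC_A - AIC_B| = |416 - 483| = 67.
Model A is preferred (lower AIC).

67


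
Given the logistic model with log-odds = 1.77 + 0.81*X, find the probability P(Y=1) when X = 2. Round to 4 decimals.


z = 1.77 + 0.81 * 2 = 3.3900.
Sigmoid: P = 1 / (1 + exp(-3.3900)) = 0.9674.

0.9674


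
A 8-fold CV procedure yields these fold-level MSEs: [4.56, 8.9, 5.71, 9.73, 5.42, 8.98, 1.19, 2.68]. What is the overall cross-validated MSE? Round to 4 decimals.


Total MSE across folds = 47.1700.
CV-MSE = 47.1700/8 = 5.8963.

5.8963


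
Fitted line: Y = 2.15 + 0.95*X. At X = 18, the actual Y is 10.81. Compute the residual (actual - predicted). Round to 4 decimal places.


Predicted = 2.15 + 0.95 * 18 = 19.2500.
Residual = 10.81 - 19.2500 = -8.4400.

-8.4400


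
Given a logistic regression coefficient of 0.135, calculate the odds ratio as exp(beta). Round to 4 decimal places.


The odds ratio is computed as:
OR = e^(0.135) = 1.1445.

1.1445


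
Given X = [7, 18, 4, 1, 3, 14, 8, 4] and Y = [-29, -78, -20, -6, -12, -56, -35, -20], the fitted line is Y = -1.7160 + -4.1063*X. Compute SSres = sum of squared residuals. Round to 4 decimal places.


Predicted values from Y = -1.7160 + -4.1063*X.
Residuals: [1.4601, -2.3706, -1.8588, -0.1777, 2.0349, 3.2042, -0.4336, -1.8588].
SSres = 29.2892.

29.2892


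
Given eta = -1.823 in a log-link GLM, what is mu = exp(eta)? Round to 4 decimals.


Apply the inverse link:
mu = e^-1.823 = 0.1615.

0.1615


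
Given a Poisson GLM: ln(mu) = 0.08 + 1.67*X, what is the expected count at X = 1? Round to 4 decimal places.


Linear predictor: eta = 0.08 + (1.67)(1) = 1.7500.
Expected count: mu = exp(1.7500) = 5.7546.

5.7546


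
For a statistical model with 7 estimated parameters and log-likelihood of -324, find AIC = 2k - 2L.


AIC = 2k - 2*loglik = 2(7) - 2(-324).
= 14 + 648 = 662.

662


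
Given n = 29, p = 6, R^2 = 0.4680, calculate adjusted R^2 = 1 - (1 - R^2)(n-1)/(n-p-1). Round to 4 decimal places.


Plug in: Adj R^2 = 1 - (1 - 0.4680) * 28/22.
= 1 - 0.5320 * 28/22
= 1 - 14.8960 / 22
= 1 - 0.6771 = 0.3229.

0.3229


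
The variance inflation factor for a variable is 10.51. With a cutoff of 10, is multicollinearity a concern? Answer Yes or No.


The threshold is 10.
VIF = 10.51 is >= 10.
Multicollinearity indication: Yes.

Yes


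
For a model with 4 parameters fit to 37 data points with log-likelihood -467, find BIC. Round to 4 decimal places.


k * ln(n) = 4 * ln(37) = 4 * 3.610918 = 14.443672.
-2 * loglik = -2 * (-467) = 934.
BIC = 14.443672 + 934 = 948.443672, which rounds to 948.4437.

948.4437


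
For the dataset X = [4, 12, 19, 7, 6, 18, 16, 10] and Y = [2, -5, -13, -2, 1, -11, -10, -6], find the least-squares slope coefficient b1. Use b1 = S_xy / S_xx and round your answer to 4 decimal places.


First compute the means: xbar = 11.5000, ybar = -5.5000.
Then S_xx = sum((xi - xbar)^2) = 228.0000.
S_xy = sum((xi - xbar)(yi - ybar)) = -219.0000.
b1 = S_xy / S_xx = -219.0000 / 228.0000 = -0.9605.

-0.9605


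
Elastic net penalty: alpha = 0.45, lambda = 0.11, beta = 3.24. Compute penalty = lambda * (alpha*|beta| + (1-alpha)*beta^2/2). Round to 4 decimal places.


Compute:
L1 = 0.45 * 3.24 = 1.4580.
L2 = 0.55 * 3.24^2 / 2 = 2.8868.
Penalty = 0.11 * (1.4580 + 2.8868) = 0.4779.

0.4779


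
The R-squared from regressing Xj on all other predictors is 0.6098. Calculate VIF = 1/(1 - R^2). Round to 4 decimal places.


Using VIF = 1/(1 - R^2_j):
1 - 0.6098 = 0.3902.
VIF = 2.5628.

2.5628


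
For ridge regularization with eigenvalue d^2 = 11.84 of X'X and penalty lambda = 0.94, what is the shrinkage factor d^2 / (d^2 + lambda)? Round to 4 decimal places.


Denominator = d^2 + lambda = 11.84 + 0.94 = 12.7800.
Shrinkage = 11.84 / 12.7800 = 0.9264.

0.9264


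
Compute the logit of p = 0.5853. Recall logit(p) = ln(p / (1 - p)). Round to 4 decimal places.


1 - p = 0.4147.
p/(1-p) = 1.4114.
logit = ln(1.4114) = 0.3446.

0.3446


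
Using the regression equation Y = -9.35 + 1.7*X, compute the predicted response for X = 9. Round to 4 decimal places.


Substitute X = 9 into the equation:
Y = -9.35 + 1.7 * 9 = -9.35 + 15.3000 = 5.9500.

5.9500


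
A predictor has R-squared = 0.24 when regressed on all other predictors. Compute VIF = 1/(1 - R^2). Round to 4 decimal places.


Denominator: 1 - 0.24 = 0.76.
VIF = 1 / 0.76 = 1.3158.

1.3158


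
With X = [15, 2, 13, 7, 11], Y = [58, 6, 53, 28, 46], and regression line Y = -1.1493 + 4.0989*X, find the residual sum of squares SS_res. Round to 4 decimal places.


Compute predicted values, then residuals = yi - yhat_i.
Residuals: [-2.3342, -1.0485, 0.8636, 0.4570, 2.0614].
SSres = sum(residual^2) = 11.7519.

11.7519


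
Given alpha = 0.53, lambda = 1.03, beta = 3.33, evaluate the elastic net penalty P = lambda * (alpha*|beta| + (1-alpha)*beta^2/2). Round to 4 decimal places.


L1 component = 0.53 * |3.33| = 1.7649.
L2 component = 0.47 * 3.33^2 / 2 = 2.6059.
Penalty = 1.03 * (1.7649 + 2.6059) = 1.03 * 4.3708 = 4.5019.

4.5019


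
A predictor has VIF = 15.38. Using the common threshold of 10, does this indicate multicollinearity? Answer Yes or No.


Check: VIF = 15.38 vs threshold = 10.
Since 15.38 >= 10, the answer is Yes.

Yes


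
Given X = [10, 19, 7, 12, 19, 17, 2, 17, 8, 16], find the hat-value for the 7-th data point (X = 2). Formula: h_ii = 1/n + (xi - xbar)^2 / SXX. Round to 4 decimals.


Compute xbar = 12.7000 with n = 10 observations.
SXX = 304.1000.
Leverage = 1/10 + (2 - 12.7000)^2/304.1000 = 0.4765.

0.4765


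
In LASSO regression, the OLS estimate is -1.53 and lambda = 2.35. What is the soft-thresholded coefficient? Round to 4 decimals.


Check: |-1.53| = 1.53 vs lambda = 2.35.
Since |beta| <= lambda, the coefficient is set to 0.
Soft-thresholded coefficient = 0.0000.

0.0000


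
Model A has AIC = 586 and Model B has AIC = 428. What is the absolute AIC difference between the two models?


Compute |586 - 428| = 158.
Model B has the smaller AIC.

158


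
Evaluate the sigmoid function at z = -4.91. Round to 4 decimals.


exp(4.9100) = 135.6394.
1 + exp(-z) = 136.6394.
sigmoid = 1/136.6394 = 0.0073.

0.0073


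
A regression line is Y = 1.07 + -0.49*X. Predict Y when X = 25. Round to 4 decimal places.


Substitute X = 25 into the equation:
Y = 1.07 + -0.49 * 25 = 1.07 + -12.2500 = -11.1800.

-11.1800


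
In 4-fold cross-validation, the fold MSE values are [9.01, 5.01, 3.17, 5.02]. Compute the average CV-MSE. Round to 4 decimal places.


Sum of fold MSEs = 22.2100.
Average = 22.2100 / 4 = 5.5525.

5.5525


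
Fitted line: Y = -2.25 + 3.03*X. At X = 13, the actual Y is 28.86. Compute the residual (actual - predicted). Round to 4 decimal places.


Compute yhat = -2.25 + (3.03)(13) = 37.1400.
Residual = actual - predicted = 28.86 - 37.1400 = -8.2800.

-8.2800


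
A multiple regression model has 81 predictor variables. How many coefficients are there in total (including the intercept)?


Including the intercept, the model has 81 predictor coefficients + 1 intercept.
Total = 82.

82


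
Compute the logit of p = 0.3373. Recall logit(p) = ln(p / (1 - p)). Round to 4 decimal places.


Compute the odds: 0.3373/0.6627 = 0.5090.
Take the natural log: ln(0.5090) = -0.6753.

-0.6753


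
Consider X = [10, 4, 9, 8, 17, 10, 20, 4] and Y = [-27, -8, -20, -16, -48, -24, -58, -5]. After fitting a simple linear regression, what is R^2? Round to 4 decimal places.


After computing the OLS fit (b0=7.6364, b1=-3.2572):
SSres = 21.0820, SStot = 2413.5000.
R^2 = 1 - 21.0820/2413.5000 = 0.9913.

0.9913


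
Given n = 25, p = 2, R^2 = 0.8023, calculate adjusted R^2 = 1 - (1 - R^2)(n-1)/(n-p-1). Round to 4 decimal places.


Adjusted R^2 = 1 - (1 - R^2) * (n-1)/(n-p-1).
(1 - R^2) = 0.1977.
(n-1)/(n-p-1) = 24/22.
(1 - R^2) * (n-1) = 0.1977 * 24 = 4.7448.
Divide by (n-p-1): 4.7448 / 22 = 0.2157.
Adj R^2 = 1 - 0.2157 = 0.7843.

0.7843


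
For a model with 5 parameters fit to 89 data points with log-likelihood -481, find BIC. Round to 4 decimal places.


Compute k*ln(n) = 5*ln(89) = 5*4.488636 = 22.443180.
Then -2*loglik = 962.
BIC = 22.443180 + 962 = 984.443180, which rounds to 984.4432.

984.4432


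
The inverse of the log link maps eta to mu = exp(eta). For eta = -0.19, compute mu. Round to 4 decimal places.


mu = exp(eta) = exp(-0.19).
= 0.8270.

0.8270


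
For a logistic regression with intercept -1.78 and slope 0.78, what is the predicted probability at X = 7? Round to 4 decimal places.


Linear predictor: z = -1.78 + 0.78 * 7 = 3.6800.
P = 1/(1 + exp(-3.6800)) = 1/(1 + 0.0252) = 0.9754.

0.9754


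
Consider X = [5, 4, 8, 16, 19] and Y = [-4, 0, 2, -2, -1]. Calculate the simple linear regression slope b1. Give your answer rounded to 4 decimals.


The sample means are xbar = 10.4000 and ybar = -1.0000.
Compute S_xx = 181.2000 and S_xy = -3.0000.
Slope b1 = S_xy / S_xx = -3.0000 / 181.2000 = -0.0166.

-0.0166


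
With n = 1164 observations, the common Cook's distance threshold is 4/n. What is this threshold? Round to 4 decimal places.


The threshold is 4/n.
4/1164 = 0.0034.

0.0034


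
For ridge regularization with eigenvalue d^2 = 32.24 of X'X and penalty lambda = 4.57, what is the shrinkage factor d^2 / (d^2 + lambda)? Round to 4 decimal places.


d^2 + lambda = 32.24 + 4.57 = 36.8100.
Shrinkage factor = 32.24/36.8100 = 0.8758.

0.8758


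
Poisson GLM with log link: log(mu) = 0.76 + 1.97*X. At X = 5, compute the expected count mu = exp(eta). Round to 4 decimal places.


eta = 0.76 + 1.97 * 5 = 10.6100.
mu = exp(10.6100) = 40538.1993.

40538.1993


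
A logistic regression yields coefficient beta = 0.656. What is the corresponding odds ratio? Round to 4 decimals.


Odds ratio = exp(beta) = exp(0.656).
= 1.9271.

1.9271


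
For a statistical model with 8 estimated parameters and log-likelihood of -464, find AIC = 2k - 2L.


AIC = 2k - 2*loglik = 2(8) - 2(-464).
= 16 + 928 = 944.

944


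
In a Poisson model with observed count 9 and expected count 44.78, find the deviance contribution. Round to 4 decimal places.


Compute y*ln(y/mu) = 9*ln(9/44.78) = 9*-1.604537 = -14.440833.
y - mu = -35.78.
D = 2*(-14.440833 - (-35.78)) = 42.678334, which rounds to 42.6783.

42.6783


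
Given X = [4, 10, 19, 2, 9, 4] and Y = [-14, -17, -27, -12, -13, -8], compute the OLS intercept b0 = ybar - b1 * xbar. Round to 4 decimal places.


The slope is b1 = -0.9485.
Sample means are xbar = 8.0000 and ybar = -15.1667.
Intercept: b0 = -15.1667 - (-0.9485)(8.0000) = -7.5790.

-7.5790


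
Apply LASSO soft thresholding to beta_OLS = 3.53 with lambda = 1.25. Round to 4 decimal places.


Check: |3.53| = 3.53 vs lambda = 1.25.
Since |beta| > lambda, coefficient = sign(beta)*(|beta| - lambda) = 2.2800.
Soft-thresholded coefficient = 2.2800.

2.2800


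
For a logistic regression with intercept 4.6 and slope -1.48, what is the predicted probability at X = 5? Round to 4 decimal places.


z = 4.6 + -1.48 * 5 = -2.8000.
Sigmoid: P = 1 / (1 + exp(2.8000)) = 0.0573.

0.0573


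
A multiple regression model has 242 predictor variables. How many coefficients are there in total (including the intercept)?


Including the intercept, the model has 242 predictor coefficients + 1 intercept.
Total = 243.

243


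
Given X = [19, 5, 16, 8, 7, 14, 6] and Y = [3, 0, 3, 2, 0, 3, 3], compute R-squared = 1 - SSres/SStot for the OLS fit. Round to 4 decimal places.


After computing the OLS fit (b0=0.1893, b1=0.1690):
SSres = 6.7609, SStot = 12.0000.
R^2 = 1 - 6.7609/12.0000 = 0.4366.

0.4366


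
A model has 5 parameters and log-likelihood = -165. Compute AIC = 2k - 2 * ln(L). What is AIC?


AIC = 2k - 2*loglik = 2(5) - 2(-165).
= 10 + 330 = 340.

340


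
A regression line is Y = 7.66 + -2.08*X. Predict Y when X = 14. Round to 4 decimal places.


Predicted value:
Y = 7.66 + (-2.08)(14) = 7.66 + -29.1200 = -21.4600.

-21.4600


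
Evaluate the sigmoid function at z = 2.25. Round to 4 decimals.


First, exp(-2.2500) = 0.1054.
Then sigma(z) = 1/(1 + 0.1054) = 0.9047.

0.9047


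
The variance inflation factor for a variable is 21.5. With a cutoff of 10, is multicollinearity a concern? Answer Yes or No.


Compare VIF = 21.5 to the threshold of 10.
21.5 >= 10, so the answer is Yes.

Yes


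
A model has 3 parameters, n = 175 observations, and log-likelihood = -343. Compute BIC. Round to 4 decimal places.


k * ln(n) = 3 * ln(175) = 3 * 5.164786 = 15.494358.
-2 * loglik = -2 * (-343) = 686.
BIC = 15.494358 + 686 = 701.494358, which rounds to 701.4944.

701.4944


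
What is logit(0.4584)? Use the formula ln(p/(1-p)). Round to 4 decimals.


The odds are p/(1-p) = 0.4584 / 0.5416 = 0.8464.
logit(p) = ln(0.8464) = -0.1668.

-0.1668


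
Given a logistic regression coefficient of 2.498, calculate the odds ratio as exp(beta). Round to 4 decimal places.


The odds ratio is computed as:
OR = e^(2.498) = 12.1582.

12.1582


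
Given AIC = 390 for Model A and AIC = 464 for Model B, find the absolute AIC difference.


Absolute difference = |390 - 464| = 74.
The model with lower AIC (A) is preferred.

74


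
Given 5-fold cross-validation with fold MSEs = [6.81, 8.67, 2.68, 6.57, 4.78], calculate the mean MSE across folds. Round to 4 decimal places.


Sum of fold MSEs = 29.5100.
Average = 29.5100 / 5 = 5.9020.

5.9020


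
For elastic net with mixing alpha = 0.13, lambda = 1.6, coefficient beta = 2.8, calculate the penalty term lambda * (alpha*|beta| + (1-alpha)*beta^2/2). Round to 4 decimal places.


Compute:
L1 = 0.13 * 2.8 = 0.3640.
L2 = 0.87 * 2.8^2 / 2 = 3.4104.
Penalty = 1.6 * (0.3640 + 3.4104) = 6.0390.

6.0390


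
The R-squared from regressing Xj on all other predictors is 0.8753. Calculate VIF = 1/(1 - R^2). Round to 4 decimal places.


VIF = 1 / (1 - 0.8753).
= 1 / 0.1247 = 8.0192.

8.0192


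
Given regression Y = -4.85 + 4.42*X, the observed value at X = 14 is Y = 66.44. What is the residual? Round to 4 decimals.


Compute yhat = -4.85 + (4.42)(14) = 57.0300.
Residual = actual - predicted = 66.44 - 57.0300 = 9.4100.

9.4100


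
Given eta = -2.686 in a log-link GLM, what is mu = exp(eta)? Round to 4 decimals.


Apply the inverse link:
mu = e^-2.686 = 0.0682.

0.0682
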